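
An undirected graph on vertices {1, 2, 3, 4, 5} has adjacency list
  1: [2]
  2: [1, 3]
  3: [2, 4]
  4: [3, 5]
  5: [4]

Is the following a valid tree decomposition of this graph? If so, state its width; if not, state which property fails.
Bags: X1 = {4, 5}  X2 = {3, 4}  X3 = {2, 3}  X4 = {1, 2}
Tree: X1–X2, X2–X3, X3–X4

Yes; width 1.

Vertex coverage: the bags together contain {1, 2, 3, 4, 5}, the full vertex set. Edge coverage: each edge of G has both endpoints in at least one bag. Running intersection: for every vertex, the bags containing it form a connected subtree. All three properties hold, so this is a valid tree decomposition of width max|bag| − 1 = 1, and hence tw(G) ≤ 1.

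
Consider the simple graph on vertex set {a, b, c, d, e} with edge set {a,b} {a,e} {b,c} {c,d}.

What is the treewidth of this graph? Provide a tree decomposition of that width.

Every bag has size at most 2, so the width is 2 − 1 = 1 and tw(G) ≤ 1. G has an edge, so its treewidth is at least 1. Hence tw(G) = 1 exactly.

Treewidth 1.
One optimal decomposition is:
Bags: B1 = {c, d}  B2 = {b, c}  B3 = {a, b}  B4 = {a, e}
Tree: B1–B2, B2–B3, B3–B4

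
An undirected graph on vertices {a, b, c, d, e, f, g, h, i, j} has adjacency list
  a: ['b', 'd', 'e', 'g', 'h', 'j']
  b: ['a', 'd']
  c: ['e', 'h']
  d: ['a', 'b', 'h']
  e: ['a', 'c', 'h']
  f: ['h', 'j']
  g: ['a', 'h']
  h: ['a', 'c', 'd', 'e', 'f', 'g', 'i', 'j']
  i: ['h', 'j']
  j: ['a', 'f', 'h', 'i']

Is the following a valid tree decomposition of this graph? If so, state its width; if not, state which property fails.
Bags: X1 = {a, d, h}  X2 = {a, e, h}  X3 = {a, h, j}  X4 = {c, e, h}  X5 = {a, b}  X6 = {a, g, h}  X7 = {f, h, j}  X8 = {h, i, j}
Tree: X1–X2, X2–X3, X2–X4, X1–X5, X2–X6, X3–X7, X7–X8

No — edge (d,b) lies in no bag.

A tree decomposition must satisfy three properties: every vertex lies in some bag; for every edge, both endpoints lie together in some bag; and for every vertex, the bags containing it form a connected subtree. Here edge (d,b) lies in no bag, so the decomposition is invalid.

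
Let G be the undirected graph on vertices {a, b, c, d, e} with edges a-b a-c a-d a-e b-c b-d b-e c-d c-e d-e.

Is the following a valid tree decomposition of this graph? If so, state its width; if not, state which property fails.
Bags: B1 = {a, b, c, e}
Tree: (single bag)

No — vertex d appears in no bag.

A tree decomposition must satisfy three properties: every vertex lies in some bag; for every edge, both endpoints lie together in some bag; and for every vertex, the bags containing it form a connected subtree. Here vertex d appears in no bag, so the decomposition is invalid.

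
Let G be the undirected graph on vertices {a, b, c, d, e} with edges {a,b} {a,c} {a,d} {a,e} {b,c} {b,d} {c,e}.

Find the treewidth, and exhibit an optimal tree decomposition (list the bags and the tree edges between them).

Every bag has size at most 3, so the width is 3 − 1 = 2 and tw(G) ≤ 2. On the other hand G contains the 3-clique {a, b, d}. A clique must lie in a single bag of any decomposition, so no decomposition can have width below 2. Combining the bounds, tw(G) = 2.

Treewidth 2.
One optimal decomposition is:
Bags: B1 = {a, b, d}  B2 = {a, b, c}  B3 = {a, c, e}
Tree: B1–B2, B2–B3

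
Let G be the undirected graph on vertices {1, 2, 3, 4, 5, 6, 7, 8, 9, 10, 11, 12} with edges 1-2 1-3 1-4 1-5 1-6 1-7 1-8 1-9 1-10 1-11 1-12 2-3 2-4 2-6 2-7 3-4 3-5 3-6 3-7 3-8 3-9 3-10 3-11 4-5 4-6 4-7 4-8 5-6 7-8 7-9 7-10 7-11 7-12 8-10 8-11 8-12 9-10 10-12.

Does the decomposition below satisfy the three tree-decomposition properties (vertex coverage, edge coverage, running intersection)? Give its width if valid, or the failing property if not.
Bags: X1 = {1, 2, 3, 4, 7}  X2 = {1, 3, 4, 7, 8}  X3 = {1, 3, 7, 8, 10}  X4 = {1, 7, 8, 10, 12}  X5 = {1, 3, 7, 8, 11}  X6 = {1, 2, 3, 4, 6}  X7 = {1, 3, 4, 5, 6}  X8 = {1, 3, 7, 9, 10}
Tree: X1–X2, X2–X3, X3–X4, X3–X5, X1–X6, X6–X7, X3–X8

Yes; width 4.

Checking the three conditions: (i) the bags cover all of {1, 2, 3, 4, 5, 6, 7, 8, 9, 10, 11, 12}; (ii) for each edge, some bag contains both endpoints; (iii) the bags containing any fixed vertex form a subtree. All hold, so the decomposition is valid with width 5 − 1 = 4.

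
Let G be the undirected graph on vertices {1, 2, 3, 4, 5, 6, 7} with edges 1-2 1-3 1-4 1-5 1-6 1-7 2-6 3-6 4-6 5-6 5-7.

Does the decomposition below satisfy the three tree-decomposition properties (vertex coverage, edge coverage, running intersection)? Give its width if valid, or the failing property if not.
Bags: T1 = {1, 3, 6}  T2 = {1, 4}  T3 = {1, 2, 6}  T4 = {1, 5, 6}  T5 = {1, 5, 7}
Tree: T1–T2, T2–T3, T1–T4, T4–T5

A tree decomposition must satisfy three properties: every vertex lies in some bag; for every edge, both endpoints lie together in some bag; and for every vertex, the bags containing it form a connected subtree. Here edge (6,4) lies in no bag, so the decomposition is invalid.

No — edge (6,4) lies in no bag.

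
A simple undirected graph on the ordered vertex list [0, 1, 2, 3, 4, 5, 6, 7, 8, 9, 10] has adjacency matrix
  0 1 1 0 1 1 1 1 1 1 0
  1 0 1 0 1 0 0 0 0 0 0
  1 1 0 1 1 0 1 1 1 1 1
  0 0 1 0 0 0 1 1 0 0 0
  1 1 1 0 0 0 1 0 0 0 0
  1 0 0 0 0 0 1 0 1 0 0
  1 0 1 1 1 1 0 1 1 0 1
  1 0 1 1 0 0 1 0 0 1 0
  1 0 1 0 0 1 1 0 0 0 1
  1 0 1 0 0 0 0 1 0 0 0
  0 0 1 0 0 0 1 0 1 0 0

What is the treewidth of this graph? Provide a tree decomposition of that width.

Treewidth 3.
One such decomposition:
Bags: B1 = {0, 2, 6, 7}  B2 = {0, 2, 6, 8}  B3 = {2, 3, 6, 7}  B4 = {2, 6, 8, 10}  B5 = {0, 2, 4, 6}  B6 = {0, 1, 2, 4}  B7 = {0, 2, 7, 9}  B8 = {0, 5, 6, 8}
Tree: B1–B2, B1–B3, B2–B4, B2–B5, B5–B6, B1–B7, B2–B8

Each bag holds 4 vertices, so the decomposition has width 3, which upper-bounds the treewidth. For the lower bound, the 4 vertices {0, 1, 2, 4} are pairwise adjacent, and any tree decomposition puts a clique entirely inside one bag — forcing width ≥ 3. Combining the bounds, tw(G) = 3.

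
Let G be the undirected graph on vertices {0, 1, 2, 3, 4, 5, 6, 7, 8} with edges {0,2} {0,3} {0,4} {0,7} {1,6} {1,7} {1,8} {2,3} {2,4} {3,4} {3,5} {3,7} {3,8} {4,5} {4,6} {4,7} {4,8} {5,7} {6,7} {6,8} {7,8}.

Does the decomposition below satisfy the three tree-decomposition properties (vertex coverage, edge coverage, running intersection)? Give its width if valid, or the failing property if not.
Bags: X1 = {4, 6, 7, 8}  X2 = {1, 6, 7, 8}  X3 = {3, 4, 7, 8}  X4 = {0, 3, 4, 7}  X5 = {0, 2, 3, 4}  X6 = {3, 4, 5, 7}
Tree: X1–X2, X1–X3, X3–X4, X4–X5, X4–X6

Yes; width 3.

Vertex coverage: the bags together contain {0, 1, 2, 3, 4, 5, 6, 7, 8}, the full vertex set. Edge coverage: each edge of G has both endpoints in at least one bag. Running intersection: for every vertex, the bags containing it form a connected subtree. All three properties hold, so this is a valid tree decomposition of width max|bag| − 1 = 3, and hence tw(G) ≤ 3.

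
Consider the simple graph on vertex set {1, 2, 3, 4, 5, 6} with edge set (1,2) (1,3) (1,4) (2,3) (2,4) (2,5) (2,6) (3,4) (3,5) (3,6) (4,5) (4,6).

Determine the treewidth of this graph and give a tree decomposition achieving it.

Treewidth 3.
Bags: B1 = {2, 3, 4, 6}  B2 = {2, 3, 4, 5}  B3 = {1, 2, 3, 4}
Tree: B1–B2, B2–B3

Each bag holds 4 vertices, so the decomposition has width 3, which upper-bounds the treewidth. For the lower bound, the 4 vertices {1, 2, 3, 4} are pairwise adjacent, and any tree decomposition puts a clique entirely inside one bag — forcing width ≥ 3. Hence tw(G) = 3 exactly.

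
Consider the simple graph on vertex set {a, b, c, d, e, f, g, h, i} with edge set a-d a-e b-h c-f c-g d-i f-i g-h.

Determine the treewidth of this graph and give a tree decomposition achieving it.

Treewidth 1.
One optimal decomposition is:
Bags: B1 = {a, e}  B2 = {a, d}  B3 = {d, i}  B4 = {f, i}  B5 = {c, f}  B6 = {c, g}  B7 = {g, h}  B8 = {b, h}
Tree: B1–B2, B2–B3, B3–B4, B4–B5, B5–B6, B6–B7, B7–B8

Every bag has size at most 2, so the width is 2 − 1 = 1 and tw(G) ≤ 1. Any graph with an edge has treewidth ≥ 1, and G has the edge e–a. Therefore the treewidth is 1.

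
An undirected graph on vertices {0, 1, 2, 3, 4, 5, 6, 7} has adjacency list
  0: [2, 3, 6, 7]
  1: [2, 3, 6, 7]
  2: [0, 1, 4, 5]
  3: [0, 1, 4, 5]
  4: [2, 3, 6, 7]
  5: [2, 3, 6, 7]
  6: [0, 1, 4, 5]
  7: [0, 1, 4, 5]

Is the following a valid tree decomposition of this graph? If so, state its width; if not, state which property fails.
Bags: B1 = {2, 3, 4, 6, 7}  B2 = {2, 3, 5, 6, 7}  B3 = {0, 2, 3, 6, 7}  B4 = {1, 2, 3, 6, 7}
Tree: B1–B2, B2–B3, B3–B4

Yes; width 4.

Checking the three conditions: (i) the bags cover all of {0, 1, 2, 3, 4, 5, 6, 7}; (ii) for each edge, some bag contains both endpoints; (iii) the bags containing any fixed vertex form a subtree. All hold, so the decomposition is valid with width 5 − 1 = 4.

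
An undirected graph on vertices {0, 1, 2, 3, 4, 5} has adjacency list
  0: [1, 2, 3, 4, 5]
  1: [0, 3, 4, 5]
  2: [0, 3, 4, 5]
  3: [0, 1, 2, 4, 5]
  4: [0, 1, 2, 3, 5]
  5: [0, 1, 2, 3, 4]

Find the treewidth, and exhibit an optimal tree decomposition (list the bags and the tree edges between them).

Every bag has size at most 5, so the width is 5 − 1 = 4 and tw(G) ≤ 4. On the other hand G contains the 5-clique {0, 1, 3, 4, 5}. A clique must lie in a single bag of any decomposition, so no decomposition can have width below 4. Therefore the treewidth is 4.

Treewidth 4.
Bags: B1 = {0, 2, 3, 4, 5}  B2 = {0, 1, 3, 4, 5}
Tree: B1–B2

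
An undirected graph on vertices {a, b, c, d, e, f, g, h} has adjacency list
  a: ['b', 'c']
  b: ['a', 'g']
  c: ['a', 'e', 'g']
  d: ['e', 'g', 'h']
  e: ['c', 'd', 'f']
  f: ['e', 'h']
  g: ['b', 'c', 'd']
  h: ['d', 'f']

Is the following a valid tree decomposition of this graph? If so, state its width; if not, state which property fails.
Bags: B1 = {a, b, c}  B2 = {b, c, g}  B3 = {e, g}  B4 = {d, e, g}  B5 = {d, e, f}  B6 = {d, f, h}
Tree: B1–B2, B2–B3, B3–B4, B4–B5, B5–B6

A tree decomposition must satisfy three properties: every vertex lies in some bag; for every edge, both endpoints lie together in some bag; and for every vertex, the bags containing it form a connected subtree. Here edge (c,e) lies in no bag, so the decomposition is invalid.

No — edge (c,e) lies in no bag.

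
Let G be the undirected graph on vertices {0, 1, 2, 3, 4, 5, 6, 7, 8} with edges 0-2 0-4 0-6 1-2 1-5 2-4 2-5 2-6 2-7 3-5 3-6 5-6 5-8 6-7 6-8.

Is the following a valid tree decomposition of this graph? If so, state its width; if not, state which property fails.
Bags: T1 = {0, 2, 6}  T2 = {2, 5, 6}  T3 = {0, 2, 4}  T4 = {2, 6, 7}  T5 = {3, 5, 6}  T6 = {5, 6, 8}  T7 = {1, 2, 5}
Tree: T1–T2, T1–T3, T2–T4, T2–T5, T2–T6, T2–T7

Yes; width 2.

Checking the three conditions: (i) the bags cover all of {0, 1, 2, 3, 4, 5, 6, 7, 8}; (ii) for each edge, some bag contains both endpoints; (iii) the bags containing any fixed vertex form a subtree. All hold, so the decomposition is valid with width 3 − 1 = 2.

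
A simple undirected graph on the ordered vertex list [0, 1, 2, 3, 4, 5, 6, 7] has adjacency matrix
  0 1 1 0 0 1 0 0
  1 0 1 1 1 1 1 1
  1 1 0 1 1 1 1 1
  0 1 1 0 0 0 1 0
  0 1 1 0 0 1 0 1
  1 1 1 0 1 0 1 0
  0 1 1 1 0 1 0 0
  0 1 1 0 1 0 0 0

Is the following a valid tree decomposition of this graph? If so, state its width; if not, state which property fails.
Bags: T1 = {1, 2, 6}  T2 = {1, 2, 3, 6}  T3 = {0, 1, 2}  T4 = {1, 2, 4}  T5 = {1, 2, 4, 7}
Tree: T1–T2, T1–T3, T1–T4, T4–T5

No — vertex 5 appears in no bag.

A tree decomposition must satisfy three properties: every vertex lies in some bag; for every edge, both endpoints lie together in some bag; and for every vertex, the bags containing it form a connected subtree. Here vertex 5 appears in no bag, so the decomposition is invalid.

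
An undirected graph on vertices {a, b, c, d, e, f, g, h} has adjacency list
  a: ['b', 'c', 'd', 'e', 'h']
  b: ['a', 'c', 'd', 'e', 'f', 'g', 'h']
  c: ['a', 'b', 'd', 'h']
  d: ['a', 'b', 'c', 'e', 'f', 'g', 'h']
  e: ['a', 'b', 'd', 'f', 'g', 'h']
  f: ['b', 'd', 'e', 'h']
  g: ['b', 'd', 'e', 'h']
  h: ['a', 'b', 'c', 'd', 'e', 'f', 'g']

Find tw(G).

A width-4 tree decomposition is:
Bags: B1 = {b, d, e, g, h}  B2 = {b, d, e, f, h}  B3 = {a, b, d, e, h}  B4 = {a, b, c, d, h}
Tree: B1–B2, B2–B3, B3–B4
Every bag has size at most 5, so the width is 5 − 1 = 4 and tw(G) ≤ 4. On the other hand G contains the 5-clique {b, d, e, g, h}. A clique must lie in a single bag of any decomposition, so no decomposition can have width below 4. Therefore the treewidth is 4.

4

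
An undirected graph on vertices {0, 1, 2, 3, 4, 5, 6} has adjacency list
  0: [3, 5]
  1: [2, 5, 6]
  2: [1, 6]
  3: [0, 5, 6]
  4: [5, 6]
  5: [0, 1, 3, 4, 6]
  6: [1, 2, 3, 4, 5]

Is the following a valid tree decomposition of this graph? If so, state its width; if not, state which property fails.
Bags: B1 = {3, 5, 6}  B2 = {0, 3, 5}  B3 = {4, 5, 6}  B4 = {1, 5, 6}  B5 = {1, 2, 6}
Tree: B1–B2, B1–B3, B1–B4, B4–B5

Checking the three conditions: (i) the bags cover all of {0, 1, 2, 3, 4, 5, 6}; (ii) for each edge, some bag contains both endpoints; (iii) the bags containing any fixed vertex form a subtree. All hold, so the decomposition is valid with width 3 − 1 = 2.

Yes; width 2.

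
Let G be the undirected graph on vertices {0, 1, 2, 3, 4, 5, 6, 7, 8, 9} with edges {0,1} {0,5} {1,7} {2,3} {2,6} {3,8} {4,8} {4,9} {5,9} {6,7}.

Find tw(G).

2

A width-2 tree decomposition is:
Bags: B1 = {2, 6, 7}  B2 = {1, 2, 7}  B3 = {0, 1, 2}  B4 = {0, 2, 5}  B5 = {2, 5, 9}  B6 = {2, 4, 9}  B7 = {2, 4, 8}  B8 = {2, 3, 8}
Tree: B1–B2, B2–B3, B3–B4, B4–B5, B5–B6, B6–B7, B7–B8
Each bag holds 3 vertices, so the decomposition has width 2, which upper-bounds the treewidth. For the lower bound, G contains the cycle 2–6–7–1–0–5–9–4–8–3–2, so G is not a forest; only forests have treewidth ≤ 1, hence tw(G) ≥ 2. Therefore the treewidth is 2.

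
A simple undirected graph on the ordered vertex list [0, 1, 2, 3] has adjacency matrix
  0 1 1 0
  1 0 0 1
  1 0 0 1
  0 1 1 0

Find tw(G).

2

A width-2 tree decomposition is:
Bags: B1 = {0, 2, 3}  B2 = {0, 1, 3}
Tree: B1–B2
The largest bag has 3 vertices, giving width 2; this decomposition certifies tw(G) ≤ 2. The edges 0–2–3–1–0 form a cycle, so G is not a tree and its treewidth is at least 2. Therefore the treewidth is 2.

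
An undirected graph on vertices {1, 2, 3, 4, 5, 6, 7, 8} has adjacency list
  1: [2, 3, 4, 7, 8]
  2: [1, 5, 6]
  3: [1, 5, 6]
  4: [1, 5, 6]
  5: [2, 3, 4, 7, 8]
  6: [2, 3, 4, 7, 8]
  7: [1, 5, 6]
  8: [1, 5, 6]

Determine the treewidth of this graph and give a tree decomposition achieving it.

Each bag holds 4 vertices, so the decomposition has width 3, which upper-bounds the treewidth. For the lower bound: the 4 vertex sets {2,5}, {1,4}, {6}, {7} are disjoint, each induces a connected subgraph, and every pair is joined by at least one edge of G. Contracting each set to a single vertex therefore yields K_{4} as a minor, and since treewidth is minor-monotone, tw(G) ≥ tw(K_{4}) = 3. The upper and lower bounds meet at 3, so that is the treewidth.

Treewidth 3.
One optimal decomposition is:
Bags: B1 = {1, 2, 5, 6}  B2 = {1, 4, 5, 6}  B3 = {1, 5, 6, 7}  B4 = {1, 3, 5, 6}  B5 = {1, 5, 6, 8}
Tree: B1–B2, B2–B3, B3–B4, B4–B5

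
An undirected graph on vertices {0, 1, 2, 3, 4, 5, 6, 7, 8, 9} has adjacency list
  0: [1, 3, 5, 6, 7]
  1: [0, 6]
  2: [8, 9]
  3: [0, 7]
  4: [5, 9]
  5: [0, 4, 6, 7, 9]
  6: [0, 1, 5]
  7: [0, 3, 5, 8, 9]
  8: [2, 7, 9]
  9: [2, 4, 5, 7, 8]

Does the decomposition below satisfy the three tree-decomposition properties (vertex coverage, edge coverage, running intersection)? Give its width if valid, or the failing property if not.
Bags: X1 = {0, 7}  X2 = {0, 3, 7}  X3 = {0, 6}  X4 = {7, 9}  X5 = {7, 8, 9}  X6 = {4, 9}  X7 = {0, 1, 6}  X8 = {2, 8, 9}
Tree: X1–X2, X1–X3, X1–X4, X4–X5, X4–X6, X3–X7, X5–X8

A tree decomposition must satisfy three properties: every vertex lies in some bag; for every edge, both endpoints lie together in some bag; and for every vertex, the bags containing it form a connected subtree. Here vertex 5 appears in no bag, so the decomposition is invalid.

No — vertex 5 appears in no bag.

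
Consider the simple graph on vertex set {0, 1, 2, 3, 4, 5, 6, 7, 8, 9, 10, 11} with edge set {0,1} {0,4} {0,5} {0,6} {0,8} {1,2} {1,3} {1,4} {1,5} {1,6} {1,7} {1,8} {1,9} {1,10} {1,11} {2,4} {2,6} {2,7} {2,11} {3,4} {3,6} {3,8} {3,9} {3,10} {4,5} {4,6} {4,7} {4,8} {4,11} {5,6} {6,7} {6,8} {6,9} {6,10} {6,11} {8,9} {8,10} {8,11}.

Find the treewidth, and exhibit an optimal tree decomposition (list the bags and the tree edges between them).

Each bag holds 5 vertices, so the decomposition has width 4, which upper-bounds the treewidth. For the lower bound, the 5 vertices {1, 3, 6, 8, 9} are pairwise adjacent, and any tree decomposition puts a clique entirely inside one bag — forcing width ≥ 4. Combining the bounds, tw(G) = 4.

Treewidth 4.
Bags: B1 = {0, 1, 4, 6, 8}  B2 = {1, 4, 6, 8, 11}  B3 = {1, 2, 4, 6, 11}  B4 = {1, 2, 4, 6, 7}  B5 = {1, 3, 4, 6, 8}  B6 = {0, 1, 4, 5, 6}  B7 = {1, 3, 6, 8, 10}  B8 = {1, 3, 6, 8, 9}
Tree: B1–B2, B2–B3, B3–B4, B2–B5, B1–B6, B5–B7, B5–B8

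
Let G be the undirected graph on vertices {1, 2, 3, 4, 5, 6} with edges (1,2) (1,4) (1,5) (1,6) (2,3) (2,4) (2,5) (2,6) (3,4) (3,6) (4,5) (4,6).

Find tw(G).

3

A width-3 tree decomposition is:
Bags: B1 = {1, 2, 4, 6}  B2 = {1, 2, 4, 5}  B3 = {2, 3, 4, 6}
Tree: B1–B2, B1–B3
Each bag holds 4 vertices, so the decomposition has width 3, which upper-bounds the treewidth. Conversely, {1, 2, 4, 5} is a clique of size 4, and the vertices of any clique must share a bag in every tree decomposition; so some bag has ≥ 4 vertices and tw(G) ≥ 3. Therefore the treewidth is 3.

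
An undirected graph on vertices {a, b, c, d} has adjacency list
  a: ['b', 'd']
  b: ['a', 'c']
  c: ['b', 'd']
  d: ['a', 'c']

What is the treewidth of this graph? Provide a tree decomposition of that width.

Treewidth 2.
One optimal decomposition is:
Bags: B1 = {a, c, d}  B2 = {a, b, c}
Tree: B1–B2

Each bag holds 3 vertices, so the decomposition has width 2, which upper-bounds the treewidth. Since a–d–c–b–a is a cycle in G, G is not acyclic. Forests are exactly the graphs of treewidth ≤ 1, so tw(G) ≥ 2. Combining the bounds, tw(G) = 2.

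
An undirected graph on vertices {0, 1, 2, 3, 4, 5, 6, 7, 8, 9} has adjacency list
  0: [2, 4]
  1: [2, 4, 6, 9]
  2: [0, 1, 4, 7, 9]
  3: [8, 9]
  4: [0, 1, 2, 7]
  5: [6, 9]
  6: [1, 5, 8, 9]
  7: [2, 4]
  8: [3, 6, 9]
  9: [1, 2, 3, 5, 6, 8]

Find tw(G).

2

A width-2 tree decomposition is:
Bags: B1 = {5, 6, 9}  B2 = {1, 6, 9}  B3 = {6, 8, 9}  B4 = {1, 2, 9}  B5 = {1, 2, 4}  B6 = {2, 4, 7}  B7 = {3, 8, 9}  B8 = {0, 2, 4}
Tree: B1–B2, B2–B3, B2–B4, B4–B5, B5–B6, B3–B7, B6–B8
Every bag has size at most 3, so the width is 3 − 1 = 2 and tw(G) ≤ 2. On the other hand G contains the 3-clique {0, 2, 4}. A clique must lie in a single bag of any decomposition, so no decomposition can have width below 2. Combining the bounds, tw(G) = 2.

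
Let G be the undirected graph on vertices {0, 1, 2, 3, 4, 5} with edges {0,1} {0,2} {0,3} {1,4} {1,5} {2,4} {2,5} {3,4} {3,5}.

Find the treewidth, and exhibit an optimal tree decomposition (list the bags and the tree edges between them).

The largest bag has 4 vertices, giving width 3; this decomposition certifies tw(G) ≤ 3. For the lower bound: the 4 vertex sets {3,5}, {0,1}, {4}, {2} are disjoint, each induces a connected subgraph, and every pair is joined by at least one edge of G. Contracting each set to a single vertex therefore yields K_{4} as a minor, and since treewidth is minor-monotone, tw(G) ≥ tw(K_{4}) = 3. Hence tw(G) = 3 exactly.

Treewidth 3.
Bags: B1 = {0, 3, 4, 5}  B2 = {0, 1, 4, 5}  B3 = {0, 2, 4, 5}
Tree: B1–B2, B2–B3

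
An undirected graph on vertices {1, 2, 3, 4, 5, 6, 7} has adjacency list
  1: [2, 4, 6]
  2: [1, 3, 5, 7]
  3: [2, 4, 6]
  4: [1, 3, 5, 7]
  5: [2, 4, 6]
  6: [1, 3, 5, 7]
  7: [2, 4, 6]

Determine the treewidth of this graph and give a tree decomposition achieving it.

Each bag holds 4 vertices, so the decomposition has width 3, which upper-bounds the treewidth. For the lower bound: the 4 vertex sets {3,6}, {4,7}, {2}, {5} are disjoint, each induces a connected subgraph, and every pair is joined by at least one edge of G. Contracting each set to a single vertex therefore yields K_{4} as a minor, and since treewidth is minor-monotone, tw(G) ≥ tw(K_{4}) = 3. Combining the bounds, tw(G) = 3.

Treewidth 3.
One such decomposition:
Bags: B1 = {2, 3, 4, 6}  B2 = {2, 4, 6, 7}  B3 = {2, 4, 5, 6}  B4 = {1, 2, 4, 6}
Tree: B1–B2, B2–B3, B3–B4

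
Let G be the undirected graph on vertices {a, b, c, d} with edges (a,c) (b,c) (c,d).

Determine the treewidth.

A width-1 tree decomposition is:
Bags: B1 = {a, c}  B2 = {b, c}  B3 = {c, d}
Tree: B1–B2, B1–B3
The largest bag has 2 vertices, giving width 1; this decomposition certifies tw(G) ≤ 1. G has an edge, so its treewidth is at least 1. The upper and lower bounds meet at 1, so that is the treewidth.

1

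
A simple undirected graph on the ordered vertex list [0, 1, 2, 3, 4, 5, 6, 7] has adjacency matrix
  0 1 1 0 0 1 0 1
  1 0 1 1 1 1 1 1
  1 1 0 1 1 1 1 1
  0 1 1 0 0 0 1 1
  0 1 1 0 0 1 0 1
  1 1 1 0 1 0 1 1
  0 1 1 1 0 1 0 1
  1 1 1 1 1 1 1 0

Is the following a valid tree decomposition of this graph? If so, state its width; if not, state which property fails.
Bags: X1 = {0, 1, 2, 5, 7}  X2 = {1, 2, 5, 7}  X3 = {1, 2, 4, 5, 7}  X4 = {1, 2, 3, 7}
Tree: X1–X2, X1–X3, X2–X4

A tree decomposition must satisfy three properties: every vertex lies in some bag; for every edge, both endpoints lie together in some bag; and for every vertex, the bags containing it form a connected subtree. Here vertex 6 appears in no bag, so the decomposition is invalid.

No — vertex 6 appears in no bag.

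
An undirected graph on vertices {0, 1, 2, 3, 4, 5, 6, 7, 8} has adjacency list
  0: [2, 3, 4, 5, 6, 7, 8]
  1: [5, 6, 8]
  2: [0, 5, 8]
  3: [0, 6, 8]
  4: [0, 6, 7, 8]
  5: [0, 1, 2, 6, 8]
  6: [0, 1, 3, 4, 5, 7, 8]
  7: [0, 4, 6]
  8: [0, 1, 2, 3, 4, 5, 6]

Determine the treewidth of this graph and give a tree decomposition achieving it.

Treewidth 3.
One such decomposition:
Bags: B1 = {1, 5, 6, 8}  B2 = {0, 5, 6, 8}  B3 = {0, 3, 6, 8}  B4 = {0, 4, 6, 8}  B5 = {0, 4, 6, 7}  B6 = {0, 2, 5, 8}
Tree: B1–B2, B2–B3, B2–B4, B4–B5, B2–B6

Each bag holds 4 vertices, so the decomposition has width 3, which upper-bounds the treewidth. For the lower bound, the 4 vertices {0, 2, 5, 8} are pairwise adjacent, and any tree decomposition puts a clique entirely inside one bag — forcing width ≥ 3. Therefore the treewidth is 3.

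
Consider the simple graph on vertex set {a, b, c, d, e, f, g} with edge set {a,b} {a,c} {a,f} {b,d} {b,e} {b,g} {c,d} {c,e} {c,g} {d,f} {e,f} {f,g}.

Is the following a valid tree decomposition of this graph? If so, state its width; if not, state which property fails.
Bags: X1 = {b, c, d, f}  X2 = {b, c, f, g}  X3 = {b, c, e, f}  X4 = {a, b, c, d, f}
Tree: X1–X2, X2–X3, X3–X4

No — bags containing vertex d are not connected in the tree.

A tree decomposition must satisfy three properties: every vertex lies in some bag; for every edge, both endpoints lie together in some bag; and for every vertex, the bags containing it form a connected subtree. Here bags containing vertex d are not connected in the tree, so the decomposition is invalid.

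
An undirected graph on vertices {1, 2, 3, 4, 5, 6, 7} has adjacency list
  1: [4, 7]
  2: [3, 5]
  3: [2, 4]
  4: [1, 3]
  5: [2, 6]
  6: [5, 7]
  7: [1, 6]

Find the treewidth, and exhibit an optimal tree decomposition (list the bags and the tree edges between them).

Treewidth 2.
Bags: B1 = {5, 6, 7}  B2 = {1, 5, 7}  B3 = {1, 4, 5}  B4 = {3, 4, 5}  B5 = {2, 3, 5}
Tree: B1–B2, B2–B3, B3–B4, B4–B5

The largest bag has 3 vertices, giving width 2; this decomposition certifies tw(G) ≤ 2. Since 5–6–7–1–4–3–2–5 is a cycle in G, G is not acyclic. Forests are exactly the graphs of treewidth ≤ 1, so tw(G) ≥ 2. The upper and lower bounds meet at 2, so that is the treewidth.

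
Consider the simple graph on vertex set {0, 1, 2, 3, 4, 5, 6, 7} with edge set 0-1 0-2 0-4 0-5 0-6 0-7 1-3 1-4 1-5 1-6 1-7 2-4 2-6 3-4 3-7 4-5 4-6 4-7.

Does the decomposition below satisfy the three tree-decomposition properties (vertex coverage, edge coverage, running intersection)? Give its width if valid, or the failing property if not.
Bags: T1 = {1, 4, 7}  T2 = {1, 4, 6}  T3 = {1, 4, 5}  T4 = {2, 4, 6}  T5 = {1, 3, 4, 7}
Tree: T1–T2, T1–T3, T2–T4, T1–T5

No — vertex 0 appears in no bag.

A tree decomposition must satisfy three properties: every vertex lies in some bag; for every edge, both endpoints lie together in some bag; and for every vertex, the bags containing it form a connected subtree. Here vertex 0 appears in no bag, so the decomposition is invalid.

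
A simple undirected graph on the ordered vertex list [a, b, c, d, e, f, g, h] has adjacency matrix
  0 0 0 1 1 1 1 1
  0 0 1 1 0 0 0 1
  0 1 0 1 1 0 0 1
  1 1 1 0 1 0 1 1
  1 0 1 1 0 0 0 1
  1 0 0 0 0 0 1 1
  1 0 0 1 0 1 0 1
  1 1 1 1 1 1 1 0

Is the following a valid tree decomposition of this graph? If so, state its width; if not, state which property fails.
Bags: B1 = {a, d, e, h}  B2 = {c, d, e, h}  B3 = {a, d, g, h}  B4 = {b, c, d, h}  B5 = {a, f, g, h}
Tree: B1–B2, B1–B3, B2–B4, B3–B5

Vertex coverage: the bags together contain {a, b, c, d, e, f, g, h}, the full vertex set. Edge coverage: each edge of G has both endpoints in at least one bag. Running intersection: for every vertex, the bags containing it form a connected subtree. All three properties hold, so this is a valid tree decomposition of width max|bag| − 1 = 3, and hence tw(G) ≤ 3.

Yes; width 3.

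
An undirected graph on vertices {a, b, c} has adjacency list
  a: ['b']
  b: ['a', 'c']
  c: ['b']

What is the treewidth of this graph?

A width-1 tree decomposition is:
Bags: B1 = {b, c}  B2 = {a, b}
Tree: B1–B2
Each bag holds 2 vertices, so the decomposition has width 1, which upper-bounds the treewidth. G has an edge, so its treewidth is at least 1. Hence tw(G) = 1 exactly.

1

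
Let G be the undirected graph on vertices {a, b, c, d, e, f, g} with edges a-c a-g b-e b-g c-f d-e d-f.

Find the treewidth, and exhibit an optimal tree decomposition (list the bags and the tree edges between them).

Treewidth 2.
One optimal decomposition is:
Bags: B1 = {c, d, f}  B2 = {c, d, e}  B3 = {b, c, e}  B4 = {b, c, g}  B5 = {a, c, g}
Tree: B1–B2, B2–B3, B3–B4, B4–B5

Each bag holds 3 vertices, so the decomposition has width 2, which upper-bounds the treewidth. For the lower bound, G contains the cycle c–f–d–e–b–g–a–c, so G is not a forest; only forests have treewidth ≤ 1, hence tw(G) ≥ 2. Therefore the treewidth is 2.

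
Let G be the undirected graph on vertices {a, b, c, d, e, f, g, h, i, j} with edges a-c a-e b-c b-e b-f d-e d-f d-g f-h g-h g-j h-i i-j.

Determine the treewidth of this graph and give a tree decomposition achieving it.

Treewidth 2.
Bags: B1 = {h, i, j}  B2 = {g, h, j}  B3 = {f, g, h}  B4 = {d, f, g}  B5 = {b, d, f}  B6 = {b, d, e}  B7 = {b, c, e}  B8 = {a, c, e}
Tree: B1–B2, B2–B3, B3–B4, B4–B5, B5–B6, B6–B7, B7–B8

The largest bag has 3 vertices, giving width 2; this decomposition certifies tw(G) ≤ 2. Since i–j–g–h–i is a cycle in G, G is not acyclic. Forests are exactly the graphs of treewidth ≤ 1, so tw(G) ≥ 2. The upper and lower bounds meet at 2, so that is the treewidth.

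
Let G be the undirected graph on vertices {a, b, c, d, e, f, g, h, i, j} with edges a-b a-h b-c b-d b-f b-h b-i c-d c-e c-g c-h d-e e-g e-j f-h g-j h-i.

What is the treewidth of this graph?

A width-2 tree decomposition is:
Bags: B1 = {b, f, h}  B2 = {b, c, h}  B3 = {b, c, d}  B4 = {c, d, e}  B5 = {c, e, g}  B6 = {b, h, i}  B7 = {e, g, j}  B8 = {a, b, h}
Tree: B1–B2, B2–B3, B3–B4, B4–B5, B1–B6, B5–B7, B2–B8
Every bag has size at most 3, so the width is 3 − 1 = 2 and tw(G) ≤ 2. Conversely, {e, g, j} is a clique of size 3, and the vertices of any clique must share a bag in every tree decomposition; so some bag has ≥ 3 vertices and tw(G) ≥ 2. The upper and lower bounds meet at 2, so that is the treewidth.

2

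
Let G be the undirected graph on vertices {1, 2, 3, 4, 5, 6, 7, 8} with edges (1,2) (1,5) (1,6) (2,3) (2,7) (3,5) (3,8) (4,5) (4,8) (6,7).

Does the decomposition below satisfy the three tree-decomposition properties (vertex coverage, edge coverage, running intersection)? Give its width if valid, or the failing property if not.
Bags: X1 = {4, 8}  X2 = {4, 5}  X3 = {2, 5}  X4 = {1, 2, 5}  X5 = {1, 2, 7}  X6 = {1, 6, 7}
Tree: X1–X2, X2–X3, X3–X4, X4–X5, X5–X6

A tree decomposition must satisfy three properties: every vertex lies in some bag; for every edge, both endpoints lie together in some bag; and for every vertex, the bags containing it form a connected subtree. Here vertex 3 appears in no bag, so the decomposition is invalid.

No — vertex 3 appears in no bag.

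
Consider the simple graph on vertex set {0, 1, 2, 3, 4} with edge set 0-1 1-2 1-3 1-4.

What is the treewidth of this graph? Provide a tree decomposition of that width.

The largest bag has 2 vertices, giving width 1; this decomposition certifies tw(G) ≤ 1. Since G has at least one edge (e.g. 1–2), it is not an edgeless graph, so tw(G) ≥ 1. The upper and lower bounds meet at 1, so that is the treewidth.

Treewidth 1.
One optimal decomposition is:
Bags: B1 = {1, 2}  B2 = {1, 3}  B3 = {1, 4}  B4 = {0, 1}
Tree: B1–B2, B2–B3, B3–B4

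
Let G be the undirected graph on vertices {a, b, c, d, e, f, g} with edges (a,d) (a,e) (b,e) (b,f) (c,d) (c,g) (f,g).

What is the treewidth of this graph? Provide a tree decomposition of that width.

Treewidth 2.
One optimal decomposition is:
Bags: B1 = {b, e, f}  B2 = {a, e, f}  B3 = {a, d, f}  B4 = {c, d, f}  B5 = {c, f, g}
Tree: B1–B2, B2–B3, B3–B4, B4–B5

Every bag has size at most 3, so the width is 3 − 1 = 2 and tw(G) ≤ 2. For the lower bound, G contains the cycle f–b–e–a–d–c–g–f, so G is not a forest; only forests have treewidth ≤ 1, hence tw(G) ≥ 2. Therefore the treewidth is 2.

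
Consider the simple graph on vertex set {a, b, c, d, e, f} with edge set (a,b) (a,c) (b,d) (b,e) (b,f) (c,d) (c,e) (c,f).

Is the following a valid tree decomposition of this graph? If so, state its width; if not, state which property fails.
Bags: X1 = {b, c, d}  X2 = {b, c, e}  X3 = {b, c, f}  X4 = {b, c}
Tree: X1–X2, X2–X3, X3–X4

No — vertex a appears in no bag.

A tree decomposition must satisfy three properties: every vertex lies in some bag; for every edge, both endpoints lie together in some bag; and for every vertex, the bags containing it form a connected subtree. Here vertex a appears in no bag, so the decomposition is invalid.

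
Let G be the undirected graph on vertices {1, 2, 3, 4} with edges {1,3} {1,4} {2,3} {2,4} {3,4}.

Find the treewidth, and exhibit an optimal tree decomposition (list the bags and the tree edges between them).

The largest bag has 3 vertices, giving width 2; this decomposition certifies tw(G) ≤ 2. On the other hand G contains the 3-clique {1, 3, 4}. A clique must lie in a single bag of any decomposition, so no decomposition can have width below 2. Hence tw(G) = 2 exactly.

Treewidth 2.
One optimal decomposition is:
Bags: B1 = {1, 3, 4}  B2 = {2, 3, 4}
Tree: B1–B2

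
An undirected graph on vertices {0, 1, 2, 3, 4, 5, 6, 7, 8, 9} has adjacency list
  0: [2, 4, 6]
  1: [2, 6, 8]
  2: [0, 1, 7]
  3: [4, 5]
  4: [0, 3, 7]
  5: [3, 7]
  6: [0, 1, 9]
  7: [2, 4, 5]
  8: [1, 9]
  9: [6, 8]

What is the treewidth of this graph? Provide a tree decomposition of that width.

Every bag has size at most 3, so the width is 3 − 1 = 2 and tw(G) ≤ 2. The edges 5–3–4–7–5 form a cycle, so G is not a tree and its treewidth is at least 2. The upper and lower bounds meet at 2, so that is the treewidth.

Treewidth 2.
Bags: B1 = {3, 5, 7}  B2 = {3, 4, 7}  B3 = {2, 4, 7}  B4 = {0, 2, 4}  B5 = {0, 1, 2}  B6 = {0, 1, 6}  B7 = {1, 6, 8}  B8 = {6, 8, 9}
Tree: B1–B2, B2–B3, B3–B4, B4–B5, B5–B6, B6–B7, B7–B8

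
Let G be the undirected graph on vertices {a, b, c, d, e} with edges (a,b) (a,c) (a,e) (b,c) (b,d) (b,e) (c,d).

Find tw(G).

2

A width-2 tree decomposition is:
Bags: B1 = {b, c, d}  B2 = {a, b, c}  B3 = {a, b, e}
Tree: B1–B2, B2–B3
Every bag has size at most 3, so the width is 3 − 1 = 2 and tw(G) ≤ 2. Conversely, {a, b, e} is a clique of size 3, and the vertices of any clique must share a bag in every tree decomposition; so some bag has ≥ 3 vertices and tw(G) ≥ 2. The upper and lower bounds meet at 2, so that is the treewidth.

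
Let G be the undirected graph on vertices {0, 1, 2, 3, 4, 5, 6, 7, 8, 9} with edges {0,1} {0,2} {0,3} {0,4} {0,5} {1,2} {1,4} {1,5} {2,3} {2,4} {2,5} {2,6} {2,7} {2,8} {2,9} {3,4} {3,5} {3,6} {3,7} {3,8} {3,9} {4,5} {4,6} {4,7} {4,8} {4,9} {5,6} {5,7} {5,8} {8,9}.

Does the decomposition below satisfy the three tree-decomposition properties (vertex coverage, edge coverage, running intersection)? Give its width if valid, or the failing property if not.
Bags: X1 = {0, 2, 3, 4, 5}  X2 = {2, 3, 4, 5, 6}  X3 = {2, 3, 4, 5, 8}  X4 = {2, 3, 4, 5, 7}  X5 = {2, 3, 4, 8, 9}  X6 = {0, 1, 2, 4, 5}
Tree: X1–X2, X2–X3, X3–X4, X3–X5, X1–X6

Yes; width 4.

Checking the three conditions: (i) the bags cover all of {0, 1, 2, 3, 4, 5, 6, 7, 8, 9}; (ii) for each edge, some bag contains both endpoints; (iii) the bags containing any fixed vertex form a subtree. All hold, so the decomposition is valid with width 5 − 1 = 4.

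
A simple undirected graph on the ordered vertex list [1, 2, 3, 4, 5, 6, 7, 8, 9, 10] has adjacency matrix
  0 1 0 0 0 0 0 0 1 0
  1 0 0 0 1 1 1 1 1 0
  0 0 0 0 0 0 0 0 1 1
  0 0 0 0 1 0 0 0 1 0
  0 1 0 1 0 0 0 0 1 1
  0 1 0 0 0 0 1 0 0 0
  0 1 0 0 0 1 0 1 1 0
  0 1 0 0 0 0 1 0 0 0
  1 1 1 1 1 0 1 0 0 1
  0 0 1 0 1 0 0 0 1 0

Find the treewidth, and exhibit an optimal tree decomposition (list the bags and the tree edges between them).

The largest bag has 3 vertices, giving width 2; this decomposition certifies tw(G) ≤ 2. Conversely, {2, 7, 8} is a clique of size 3, and the vertices of any clique must share a bag in every tree decomposition; so some bag has ≥ 3 vertices and tw(G) ≥ 2. Combining the bounds, tw(G) = 2.

Treewidth 2.
Bags: B1 = {2, 7, 9}  B2 = {2, 6, 7}  B3 = {2, 7, 8}  B4 = {2, 5, 9}  B5 = {1, 2, 9}  B6 = {5, 9, 10}  B7 = {3, 9, 10}  B8 = {4, 5, 9}
Tree: B1–B2, B1–B3, B1–B4, B4–B5, B4–B6, B6–B7, B6–B8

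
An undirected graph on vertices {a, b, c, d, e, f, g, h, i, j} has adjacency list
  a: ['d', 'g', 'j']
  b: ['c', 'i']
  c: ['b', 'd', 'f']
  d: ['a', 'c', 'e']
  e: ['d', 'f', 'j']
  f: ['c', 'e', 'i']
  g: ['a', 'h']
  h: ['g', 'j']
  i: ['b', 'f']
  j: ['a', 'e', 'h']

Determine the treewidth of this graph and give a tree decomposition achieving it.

Treewidth 2.
One such decomposition:
Bags: B1 = {b, f, i}  B2 = {b, c, f}  B3 = {c, e, f}  B4 = {c, d, e}  B5 = {d, e, j}  B6 = {a, d, j}  B7 = {a, h, j}  B8 = {a, g, h}
Tree: B1–B2, B2–B3, B3–B4, B4–B5, B5–B6, B6–B7, B7–B8

Each bag holds 3 vertices, so the decomposition has width 2, which upper-bounds the treewidth. The edges i–b–c–f–i form a cycle, so G is not a tree and its treewidth is at least 2. Hence tw(G) = 2 exactly.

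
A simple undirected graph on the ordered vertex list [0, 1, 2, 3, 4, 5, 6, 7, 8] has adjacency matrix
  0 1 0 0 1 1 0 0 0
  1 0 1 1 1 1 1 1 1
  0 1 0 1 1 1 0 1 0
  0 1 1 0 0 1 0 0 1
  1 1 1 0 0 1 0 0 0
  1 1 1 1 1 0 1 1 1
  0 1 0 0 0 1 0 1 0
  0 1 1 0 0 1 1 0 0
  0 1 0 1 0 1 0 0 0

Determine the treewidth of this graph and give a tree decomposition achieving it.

Each bag holds 4 vertices, so the decomposition has width 3, which upper-bounds the treewidth. For the lower bound, the 4 vertices {0, 1, 4, 5} are pairwise adjacent, and any tree decomposition puts a clique entirely inside one bag — forcing width ≥ 3. Combining the bounds, tw(G) = 3.

Treewidth 3.
One such decomposition:
Bags: B1 = {1, 2, 3, 5}  B2 = {1, 2, 4, 5}  B3 = {0, 1, 4, 5}  B4 = {1, 2, 5, 7}  B5 = {1, 5, 6, 7}  B6 = {1, 3, 5, 8}
Tree: B1–B2, B2–B3, B1–B4, B4–B5, B1–B6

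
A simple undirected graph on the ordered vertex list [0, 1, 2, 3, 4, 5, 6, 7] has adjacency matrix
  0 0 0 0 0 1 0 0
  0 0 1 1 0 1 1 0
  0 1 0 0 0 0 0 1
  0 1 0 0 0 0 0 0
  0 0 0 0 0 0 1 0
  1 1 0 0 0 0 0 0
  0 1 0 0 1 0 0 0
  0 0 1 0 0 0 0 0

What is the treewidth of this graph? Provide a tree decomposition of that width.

Every bag has size at most 2, so the width is 2 − 1 = 1 and tw(G) ≤ 1. Any graph with an edge has treewidth ≥ 1, and G has the edge 1–5. Therefore the treewidth is 1.

Treewidth 1.
Bags: B1 = {1, 5}  B2 = {1, 2}  B3 = {1, 6}  B4 = {2, 7}  B5 = {0, 5}  B6 = {4, 6}  B7 = {1, 3}
Tree: B1–B2, B2–B3, B2–B4, B1–B5, B3–B6, B1–B7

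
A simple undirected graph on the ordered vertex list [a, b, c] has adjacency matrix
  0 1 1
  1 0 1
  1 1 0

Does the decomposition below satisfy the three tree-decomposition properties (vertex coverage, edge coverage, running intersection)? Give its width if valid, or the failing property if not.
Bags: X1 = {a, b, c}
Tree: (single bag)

Yes; width 2.

Every vertex of G appears in some bag (union = {a, b, c}); every edge is covered by a bag; and for each vertex v the set of bags containing v is connected in the bag tree. The decomposition is therefore valid. The largest bag has 3 vertices, so the width is 2.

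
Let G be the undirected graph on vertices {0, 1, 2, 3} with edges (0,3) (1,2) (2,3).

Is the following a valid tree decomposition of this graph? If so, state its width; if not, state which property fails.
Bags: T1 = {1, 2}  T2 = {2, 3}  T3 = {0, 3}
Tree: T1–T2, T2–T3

Yes; width 1.

Every vertex of G appears in some bag (union = {0, 1, 2, 3}); every edge is covered by a bag; and for each vertex v the set of bags containing v is connected in the bag tree. The decomposition is therefore valid. The largest bag has 2 vertices, so the width is 1.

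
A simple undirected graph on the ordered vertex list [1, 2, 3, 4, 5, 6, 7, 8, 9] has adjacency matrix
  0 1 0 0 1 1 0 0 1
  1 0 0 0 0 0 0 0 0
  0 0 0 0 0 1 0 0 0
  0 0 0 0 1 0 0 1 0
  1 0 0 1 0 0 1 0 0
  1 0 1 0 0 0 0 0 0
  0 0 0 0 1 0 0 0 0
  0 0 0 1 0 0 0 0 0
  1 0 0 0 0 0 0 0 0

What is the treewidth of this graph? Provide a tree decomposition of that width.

Each bag holds 2 vertices, so the decomposition has width 1, which upper-bounds the treewidth. Any graph with an edge has treewidth ≥ 1, and G has the edge 5–1. Therefore the treewidth is 1.

Treewidth 1.
One optimal decomposition is:
Bags: B1 = {1, 5}  B2 = {1, 6}  B3 = {1, 2}  B4 = {4, 5}  B5 = {5, 7}  B6 = {3, 6}  B7 = {4, 8}  B8 = {1, 9}
Tree: B1–B2, B1–B3, B1–B4, B4–B5, B2–B6, B4–B7, B2–B8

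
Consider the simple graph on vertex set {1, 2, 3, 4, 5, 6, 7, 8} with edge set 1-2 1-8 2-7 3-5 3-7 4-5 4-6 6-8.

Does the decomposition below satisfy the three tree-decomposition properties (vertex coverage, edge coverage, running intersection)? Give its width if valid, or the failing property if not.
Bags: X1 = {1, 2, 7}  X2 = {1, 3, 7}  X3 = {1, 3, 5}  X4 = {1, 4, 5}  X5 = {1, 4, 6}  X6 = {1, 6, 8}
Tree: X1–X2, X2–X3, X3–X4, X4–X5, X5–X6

Yes; width 2.

Checking the three conditions: (i) the bags cover all of {1, 2, 3, 4, 5, 6, 7, 8}; (ii) for each edge, some bag contains both endpoints; (iii) the bags containing any fixed vertex form a subtree. All hold, so the decomposition is valid with width 3 − 1 = 2.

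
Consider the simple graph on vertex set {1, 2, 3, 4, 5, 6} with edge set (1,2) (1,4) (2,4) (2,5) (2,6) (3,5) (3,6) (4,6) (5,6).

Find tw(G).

2

A width-2 tree decomposition is:
Bags: B1 = {2, 5, 6}  B2 = {2, 4, 6}  B3 = {3, 5, 6}  B4 = {1, 2, 4}
Tree: B1–B2, B1–B3, B2–B4
Every bag has size at most 3, so the width is 3 − 1 = 2 and tw(G) ≤ 2. Conversely, {1, 2, 4} is a clique of size 3, and the vertices of any clique must share a bag in every tree decomposition; so some bag has ≥ 3 vertices and tw(G) ≥ 2. Hence tw(G) = 2 exactly.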